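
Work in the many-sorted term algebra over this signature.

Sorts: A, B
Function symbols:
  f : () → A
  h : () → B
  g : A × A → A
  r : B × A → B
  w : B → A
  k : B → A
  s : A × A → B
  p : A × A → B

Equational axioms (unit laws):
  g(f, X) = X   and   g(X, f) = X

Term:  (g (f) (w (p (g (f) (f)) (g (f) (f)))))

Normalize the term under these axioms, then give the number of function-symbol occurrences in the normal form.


size = 4

1. (g (f) (w (p (g (f) (f)) (g (f) (f)))))  →  (w (p (g (f) (f)) (g (f) (f))))
2. (w (p (g (f) (f)) (g (f) (f))))  →  (w (p (f) (g (f) (f))))
3. (w (p (f) (g (f) (f))))  →  (w (p (f) (f)))
normal form: (w (p (f) (f)))


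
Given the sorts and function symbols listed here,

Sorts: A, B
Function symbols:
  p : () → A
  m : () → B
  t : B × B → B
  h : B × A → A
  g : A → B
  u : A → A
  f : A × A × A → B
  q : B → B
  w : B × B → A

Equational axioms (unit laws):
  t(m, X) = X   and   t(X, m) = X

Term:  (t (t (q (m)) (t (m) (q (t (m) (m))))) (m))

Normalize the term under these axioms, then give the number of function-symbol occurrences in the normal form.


size = 5

1. (t (t (q (m)) (t (m) (q (t (m) (m))))) (m))  →  (t (q (m)) (t (m) (q (t (m) (m)))))
2. (t (q (m)) (t (m) (q (t (m) (m)))))  →  (t (q (m)) (q (t (m) (m))))
3. (t (q (m)) (q (t (m) (m))))  →  (t (q (m)) (q (m)))
normal form: (t (q (m)) (q (m)))


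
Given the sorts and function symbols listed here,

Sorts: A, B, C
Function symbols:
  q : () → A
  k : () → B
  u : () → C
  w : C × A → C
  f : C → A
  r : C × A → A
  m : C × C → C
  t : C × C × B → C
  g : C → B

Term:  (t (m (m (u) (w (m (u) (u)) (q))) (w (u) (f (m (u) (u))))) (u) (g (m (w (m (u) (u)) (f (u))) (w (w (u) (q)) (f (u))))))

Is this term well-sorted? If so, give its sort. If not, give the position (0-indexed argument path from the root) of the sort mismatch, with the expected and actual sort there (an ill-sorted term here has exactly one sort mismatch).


well-sorted; sort = C

      (u) : C
          (u) : C
          (u) : C
        (m (u) (u)) : C
        (q) : A
      (w (m (u) (u)) (q)) : C
    (m (u) (w (m (u) (u)) (q))) : C
      (u) : C
          (u) : C
          (u) : C
        (m (u) (u)) : C
      (f (m (u) (u))) : A
    (w (u) (f (m (u) (u)))) : C
  (m (m (u) (w (m (u) (u)) (q))) (w (u) (f (m (u) (u))))) : C
  (u) : C
          (u) : C
          (u) : C
        (m (u) (u)) : C
          (u) : C
        (f (u)) : A
      (w (m (u) (u)) (f (u))) : C
          (u) : C
          (q) : A
        (w (u) (q)) : C
          (u) : C
        (f (u)) : A
      (w (w (u) (q)) (f (u))) : C
    (m (w (m (u) (u)) (f (u))) (w (w (u) (q)) (f (u)))) : C
  (g (m (w (m (u) (u)) (f (u))) (w (w (u) (q)) (f (u))))) : B
(t (m (m (u) (w (m (u) (u)) (q))) (w (u) (f (m (u) (u))))) (u) (g (m (w (m (u) (u)) (f (u))) (w (w (u) (q)) (f (u)))))) : C


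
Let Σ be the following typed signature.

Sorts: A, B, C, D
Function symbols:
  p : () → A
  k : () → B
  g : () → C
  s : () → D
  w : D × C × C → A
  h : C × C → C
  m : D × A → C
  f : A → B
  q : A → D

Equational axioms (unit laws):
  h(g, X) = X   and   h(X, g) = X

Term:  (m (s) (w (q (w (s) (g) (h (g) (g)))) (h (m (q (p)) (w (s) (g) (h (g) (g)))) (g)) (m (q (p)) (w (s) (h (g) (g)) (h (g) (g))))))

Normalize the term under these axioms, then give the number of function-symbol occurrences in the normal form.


size = 22

1. (m (s) (w (q (w (s) (g) (h (g) (g)))) (h (m (q (p)) (w (s) (g) (h (g) (g)))) (g)) (m (q (p)) (w (s) (h (g) (g)) (h (g) (g))))))  →  (m (s) (w (q (w (s) (g) (g))) (h (m (q (p)) (w (s) (g) (h (g) (g)))) (g)) (m (q (p)) (w (s) (h (g) (g)) (h (g) (g))))))
2. (m (s) (w (q (w (s) (g) (g))) (h (m (q (p)) (w (s) (g) (h (g) (g)))) (g)) (m (q (p)) (w (s) (h (g) (g)) (h (g) (g))))))  →  (m (s) (w (q (w (s) (g) (g))) (m (q (p)) (w (s) (g) (h (g) (g)))) (m (q (p)) (w (s) (h (g) (g)) (h (g) (g))))))
3. (m (s) (w (q (w (s) (g) (g))) (m (q (p)) (w (s) (g) (h (g) (g)))) (m (q (p)) (w (s) (h (g) (g)) (h (g) (g))))))  →  (m (s) (w (q (w (s) (g) (g))) (m (q (p)) (w (s) (g) (g))) (m (q (p)) (w (s) (h (g) (g)) (h (g) (g))))))
4. (m (s) (w (q (w (s) (g) (g))) (m (q (p)) (w (s) (g) (g))) (m (q (p)) (w (s) (h (g) (g)) (h (g) (g))))))  →  (m (s) (w (q (w (s) (g) (g))) (m (q (p)) (w (s) (g) (g))) (m (q (p)) (w (s) (g) (h (g) (g))))))
5. (m (s) (w (q (w (s) (g) (g))) (m (q (p)) (w (s) (g) (g))) (m (q (p)) (w (s) (g) (h (g) (g))))))  →  (m (s) (w (q (w (s) (g) (g))) (m (q (p)) (w (s) (g) (g))) (m (q (p)) (w (s) (g) (g)))))
normal form: (m (s) (w (q (w (s) (g) (g))) (m (q (p)) (w (s) (g) (g))) (m (q (p)) (w (s) (g) (g)))))


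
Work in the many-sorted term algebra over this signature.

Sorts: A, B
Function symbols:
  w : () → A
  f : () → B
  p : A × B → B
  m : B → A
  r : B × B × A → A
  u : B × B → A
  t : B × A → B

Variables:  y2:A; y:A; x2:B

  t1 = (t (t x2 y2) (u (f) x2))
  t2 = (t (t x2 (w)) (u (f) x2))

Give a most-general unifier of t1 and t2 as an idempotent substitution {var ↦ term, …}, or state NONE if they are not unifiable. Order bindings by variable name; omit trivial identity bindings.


{y2 ↦ (w)}


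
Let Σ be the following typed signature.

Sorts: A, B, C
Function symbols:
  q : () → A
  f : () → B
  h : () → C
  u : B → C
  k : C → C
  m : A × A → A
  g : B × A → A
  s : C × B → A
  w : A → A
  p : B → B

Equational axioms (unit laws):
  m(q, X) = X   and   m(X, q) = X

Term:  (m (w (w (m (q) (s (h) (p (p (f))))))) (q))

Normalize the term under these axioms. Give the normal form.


1. (m (w (w (m (q) (s (h) (p (p (f))))))) (q))  →  (w (w (m (q) (s (h) (p (p (f)))))))
2. (w (w (m (q) (s (h) (p (p (f)))))))  →  (w (w (s (h) (p (p (f))))))

normal form = (w (w (s (h) (p (p (f))))))


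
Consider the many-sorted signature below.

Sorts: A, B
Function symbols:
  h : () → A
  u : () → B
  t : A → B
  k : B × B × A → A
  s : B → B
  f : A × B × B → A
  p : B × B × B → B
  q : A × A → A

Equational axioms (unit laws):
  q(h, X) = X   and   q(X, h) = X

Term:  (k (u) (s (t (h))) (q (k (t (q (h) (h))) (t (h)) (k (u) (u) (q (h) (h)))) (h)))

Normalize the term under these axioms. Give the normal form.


1. (k (u) (s (t (h))) (q (k (t (q (h) (h))) (t (h)) (k (u) (u) (q (h) (h)))) (h)))  →  (k (u) (s (t (h))) (k (t (q (h) (h))) (t (h)) (k (u) (u) (q (h) (h)))))
2. (k (u) (s (t (h))) (k (t (q (h) (h))) (t (h)) (k (u) (u) (q (h) (h)))))  →  (k (u) (s (t (h))) (k (t (h)) (t (h)) (k (u) (u) (q (h) (h)))))
3. (k (u) (s (t (h))) (k (t (h)) (t (h)) (k (u) (u) (q (h) (h)))))  →  (k (u) (s (t (h))) (k (t (h)) (t (h)) (k (u) (u) (h))))

normal form = (k (u) (s (t (h))) (k (t (h)) (t (h)) (k (u) (u) (h))))


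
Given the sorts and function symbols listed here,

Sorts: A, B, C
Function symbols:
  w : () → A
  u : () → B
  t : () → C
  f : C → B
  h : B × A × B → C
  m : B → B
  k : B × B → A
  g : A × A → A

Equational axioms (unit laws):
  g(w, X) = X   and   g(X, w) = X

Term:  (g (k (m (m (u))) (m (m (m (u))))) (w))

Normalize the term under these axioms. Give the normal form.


1. (g (k (m (m (u))) (m (m (m (u))))) (w))  →  (k (m (m (u))) (m (m (m (u)))))

normal form = (k (m (m (u))) (m (m (m (u)))))


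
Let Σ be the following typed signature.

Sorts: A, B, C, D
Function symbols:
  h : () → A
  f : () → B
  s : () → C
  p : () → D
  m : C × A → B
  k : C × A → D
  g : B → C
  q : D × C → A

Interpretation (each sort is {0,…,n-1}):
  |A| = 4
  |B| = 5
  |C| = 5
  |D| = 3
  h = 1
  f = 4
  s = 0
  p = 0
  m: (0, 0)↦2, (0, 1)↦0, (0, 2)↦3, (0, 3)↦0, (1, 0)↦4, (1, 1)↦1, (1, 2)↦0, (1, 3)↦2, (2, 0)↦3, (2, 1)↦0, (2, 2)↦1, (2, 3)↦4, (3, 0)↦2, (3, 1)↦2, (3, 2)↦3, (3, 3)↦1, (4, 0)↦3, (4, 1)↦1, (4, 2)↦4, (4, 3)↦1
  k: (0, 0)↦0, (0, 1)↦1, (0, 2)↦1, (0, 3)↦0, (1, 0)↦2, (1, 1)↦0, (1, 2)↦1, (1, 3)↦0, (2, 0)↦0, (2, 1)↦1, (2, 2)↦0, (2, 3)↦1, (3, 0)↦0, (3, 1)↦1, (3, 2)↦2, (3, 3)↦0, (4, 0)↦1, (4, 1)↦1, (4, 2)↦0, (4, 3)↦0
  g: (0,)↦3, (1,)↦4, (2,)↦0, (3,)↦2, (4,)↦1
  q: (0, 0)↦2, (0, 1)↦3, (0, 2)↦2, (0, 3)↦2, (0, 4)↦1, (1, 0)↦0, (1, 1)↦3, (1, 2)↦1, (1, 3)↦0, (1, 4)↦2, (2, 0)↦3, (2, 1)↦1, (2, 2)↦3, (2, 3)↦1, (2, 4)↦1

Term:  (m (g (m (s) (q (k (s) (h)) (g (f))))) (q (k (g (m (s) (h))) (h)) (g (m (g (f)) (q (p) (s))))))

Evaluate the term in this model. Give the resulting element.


  s = 0
  s = 0
  h = 1
  (k (s) (h)) = k(0, 1) = 1
  f = 4
  (g (f)) = g(4,) = 1
  (q (k (s) (h)) (g (f))) = q(1, 1) = 3
  (m (s) (q (k (s) (h)) (g (f)))) = m(0, 3) = 0
  (g (m (s) (q (k (s) (h)) (g (f))))) = g(0,) = 3
  s = 0
  h = 1
  (m (s) (h)) = m(0, 1) = 0
  (g (m (s) (h))) = g(0,) = 3
  h = 1
  (k (g (m (s) (h))) (h)) = k(3, 1) = 1
  f = 4
  (g (f)) = g(4,) = 1
  p = 0
  s = 0
  (q (p) (s)) = q(0, 0) = 2
  (m (g (f)) (q (p) (s))) = m(1, 2) = 0
  (g (m (g (f)) (q (p) (s)))) = g(0,) = 3
  (q (k (g (m (s) (h))) (h)) (g (m (g (f)) (q (p) (s))))) = q(1, 3) = 0
  (m (g (m (s) (q (k (s) (h)) (g (f))))) (q (k (g (m (s) (h))) (h)) (g (m (g (f)) (q (p) (s)))))) = m(3, 0) = 2

value = 2


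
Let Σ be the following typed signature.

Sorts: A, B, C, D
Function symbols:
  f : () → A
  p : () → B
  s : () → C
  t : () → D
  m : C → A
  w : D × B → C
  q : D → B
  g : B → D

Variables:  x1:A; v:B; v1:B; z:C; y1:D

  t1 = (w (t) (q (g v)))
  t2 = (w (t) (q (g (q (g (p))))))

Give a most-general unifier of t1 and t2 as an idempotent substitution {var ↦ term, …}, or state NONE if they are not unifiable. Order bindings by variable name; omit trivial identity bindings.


{v ↦ (q (g (p)))}


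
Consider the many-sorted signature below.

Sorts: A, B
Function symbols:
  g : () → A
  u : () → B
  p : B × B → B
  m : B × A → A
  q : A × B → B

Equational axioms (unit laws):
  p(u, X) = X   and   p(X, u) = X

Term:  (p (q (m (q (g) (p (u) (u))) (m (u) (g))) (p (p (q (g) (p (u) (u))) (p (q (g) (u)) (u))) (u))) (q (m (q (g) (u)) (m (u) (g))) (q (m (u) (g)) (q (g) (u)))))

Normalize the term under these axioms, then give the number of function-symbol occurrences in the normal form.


1. (p (q (m (q (g) (p (u) (u))) (m (u) (g))) (p (p (q (g) (p (u) (u))) (p (q (g) (u)) (u))) (u))) (q (m (q (g) (u)) (m (u) (g))) (q (m (u) (g)) (q (g) (u)))))  →  (p (q (m (q (g) (u)) (m (u) (g))) (p (p (q (g) (p (u) (u))) (p (q (g) (u)) (u))) (u))) (q (m (q (g) (u)) (m (u) (g))) (q (m (u) (g)) (q (g) (u)))))
2. (p (q (m (q (g) (u)) (m (u) (g))) (p (p (q (g) (p (u) (u))) (p (q (g) (u)) (u))) (u))) (q (m (q (g) (u)) (m (u) (g))) (q (m (u) (g)) (q (g) (u)))))  →  (p (q (m (q (g) (u)) (m (u) (g))) (p (q (g) (p (u) (u))) (p (q (g) (u)) (u)))) (q (m (q (g) (u)) (m (u) (g))) (q (m (u) (g)) (q (g) (u)))))
3. (p (q (m (q (g) (u)) (m (u) (g))) (p (q (g) (p (u) (u))) (p (q (g) (u)) (u)))) (q (m (q (g) (u)) (m (u) (g))) (q (m (u) (g)) (q (g) (u)))))  →  (p (q (m (q (g) (u)) (m (u) (g))) (p (q (g) (u)) (p (q (g) (u)) (u)))) (q (m (q (g) (u)) (m (u) (g))) (q (m (u) (g)) (q (g) (u)))))
4. (p (q (m (q (g) (u)) (m (u) (g))) (p (q (g) (u)) (p (q (g) (u)) (u)))) (q (m (q (g) (u)) (m (u) (g))) (q (m (u) (g)) (q (g) (u)))))  →  (p (q (m (q (g) (u)) (m (u) (g))) (p (q (g) (u)) (q (g) (u)))) (q (m (q (g) (u)) (m (u) (g))) (q (m (u) (g)) (q (g) (u)))))
normal form: (p (q (m (q (g) (u)) (m (u) (g))) (p (q (g) (u)) (q (g) (u)))) (q (m (q (g) (u)) (m (u) (g))) (q (m (u) (g)) (q (g) (u)))))

size = 31


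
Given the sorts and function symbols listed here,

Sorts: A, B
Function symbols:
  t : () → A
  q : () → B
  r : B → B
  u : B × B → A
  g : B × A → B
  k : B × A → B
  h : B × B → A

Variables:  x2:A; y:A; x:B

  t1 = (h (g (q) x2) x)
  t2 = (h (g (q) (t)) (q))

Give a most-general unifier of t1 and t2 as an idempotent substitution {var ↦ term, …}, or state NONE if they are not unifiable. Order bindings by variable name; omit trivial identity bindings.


{x ↦ (q), x2 ↦ (t)}


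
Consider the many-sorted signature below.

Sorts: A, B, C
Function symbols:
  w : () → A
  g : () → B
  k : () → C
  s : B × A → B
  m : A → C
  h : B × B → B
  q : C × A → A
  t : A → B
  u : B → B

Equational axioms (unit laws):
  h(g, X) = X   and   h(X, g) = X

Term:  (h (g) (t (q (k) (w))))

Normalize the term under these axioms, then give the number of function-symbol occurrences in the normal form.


size = 4

1. (h (g) (t (q (k) (w))))  →  (t (q (k) (w)))
normal form: (t (q (k) (w)))


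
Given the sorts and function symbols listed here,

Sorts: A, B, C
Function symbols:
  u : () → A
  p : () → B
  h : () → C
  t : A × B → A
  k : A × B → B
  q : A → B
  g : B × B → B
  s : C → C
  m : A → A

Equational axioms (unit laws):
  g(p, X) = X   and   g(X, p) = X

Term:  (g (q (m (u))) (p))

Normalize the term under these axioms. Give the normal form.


1. (g (q (m (u))) (p))  →  (q (m (u)))

normal form = (q (m (u)))


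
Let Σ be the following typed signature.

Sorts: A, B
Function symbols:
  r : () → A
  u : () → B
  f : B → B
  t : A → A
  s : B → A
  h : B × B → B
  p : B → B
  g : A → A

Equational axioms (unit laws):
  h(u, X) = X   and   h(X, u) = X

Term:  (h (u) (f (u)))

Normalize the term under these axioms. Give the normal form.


normal form = (f (u))

1. (h (u) (f (u)))  →  (f (u))


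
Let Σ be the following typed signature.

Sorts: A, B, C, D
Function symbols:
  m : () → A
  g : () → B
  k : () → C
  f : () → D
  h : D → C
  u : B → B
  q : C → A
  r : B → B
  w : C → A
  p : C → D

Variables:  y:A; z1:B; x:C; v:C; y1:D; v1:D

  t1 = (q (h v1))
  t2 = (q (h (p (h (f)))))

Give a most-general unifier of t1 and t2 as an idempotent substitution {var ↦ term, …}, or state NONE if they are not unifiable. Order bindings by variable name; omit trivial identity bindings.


{v1 ↦ (p (h (f)))}


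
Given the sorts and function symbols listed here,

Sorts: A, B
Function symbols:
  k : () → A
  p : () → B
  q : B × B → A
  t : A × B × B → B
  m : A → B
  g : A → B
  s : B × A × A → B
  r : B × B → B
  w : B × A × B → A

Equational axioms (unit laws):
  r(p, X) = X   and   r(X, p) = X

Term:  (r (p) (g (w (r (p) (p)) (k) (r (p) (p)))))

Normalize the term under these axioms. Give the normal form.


1. (r (p) (g (w (r (p) (p)) (k) (r (p) (p)))))  →  (g (w (r (p) (p)) (k) (r (p) (p))))
2. (g (w (r (p) (p)) (k) (r (p) (p))))  →  (g (w (p) (k) (r (p) (p))))
3. (g (w (p) (k) (r (p) (p))))  →  (g (w (p) (k) (p)))

normal form = (g (w (p) (k) (p)))


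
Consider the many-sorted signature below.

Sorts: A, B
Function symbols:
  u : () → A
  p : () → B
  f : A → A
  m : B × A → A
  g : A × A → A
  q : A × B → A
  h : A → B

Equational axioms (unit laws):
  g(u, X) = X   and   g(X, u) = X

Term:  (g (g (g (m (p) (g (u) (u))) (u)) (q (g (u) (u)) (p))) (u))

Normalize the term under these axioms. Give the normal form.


1. (g (g (g (m (p) (g (u) (u))) (u)) (q (g (u) (u)) (p))) (u))  →  (g (g (m (p) (g (u) (u))) (u)) (q (g (u) (u)) (p)))
2. (g (g (m (p) (g (u) (u))) (u)) (q (g (u) (u)) (p)))  →  (g (m (p) (g (u) (u))) (q (g (u) (u)) (p)))
3. (g (m (p) (g (u) (u))) (q (g (u) (u)) (p)))  →  (g (m (p) (u)) (q (g (u) (u)) (p)))
4. (g (m (p) (u)) (q (g (u) (u)) (p)))  →  (g (m (p) (u)) (q (u) (p)))

normal form = (g (m (p) (u)) (q (u) (p)))


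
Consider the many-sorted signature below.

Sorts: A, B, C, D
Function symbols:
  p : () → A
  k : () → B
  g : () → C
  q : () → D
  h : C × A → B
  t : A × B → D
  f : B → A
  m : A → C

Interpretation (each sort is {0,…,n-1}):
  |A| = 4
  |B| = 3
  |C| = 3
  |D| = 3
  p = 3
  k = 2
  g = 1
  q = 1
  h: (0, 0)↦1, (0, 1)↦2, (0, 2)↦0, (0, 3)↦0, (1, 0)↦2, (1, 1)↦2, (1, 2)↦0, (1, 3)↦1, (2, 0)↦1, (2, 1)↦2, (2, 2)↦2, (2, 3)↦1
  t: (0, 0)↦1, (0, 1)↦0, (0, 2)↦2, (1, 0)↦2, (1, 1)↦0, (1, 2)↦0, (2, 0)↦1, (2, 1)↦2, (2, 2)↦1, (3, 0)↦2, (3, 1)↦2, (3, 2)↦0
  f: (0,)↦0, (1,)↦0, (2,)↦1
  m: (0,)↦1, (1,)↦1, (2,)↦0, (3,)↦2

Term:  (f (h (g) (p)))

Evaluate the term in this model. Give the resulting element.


  g = 1
  p = 3
  (h (g) (p)) = h(1, 3) = 1
  (f (h (g) (p))) = f(1,) = 0

value = 0


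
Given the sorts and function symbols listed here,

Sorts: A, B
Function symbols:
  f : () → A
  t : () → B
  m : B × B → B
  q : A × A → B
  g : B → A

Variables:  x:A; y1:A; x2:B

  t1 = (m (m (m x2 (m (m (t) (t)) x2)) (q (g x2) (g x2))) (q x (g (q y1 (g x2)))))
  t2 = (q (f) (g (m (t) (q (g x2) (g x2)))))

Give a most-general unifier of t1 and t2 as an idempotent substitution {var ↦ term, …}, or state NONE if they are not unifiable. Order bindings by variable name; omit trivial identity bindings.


NONE (not unifiable)

head clash or occurs-check failure — not unifiable


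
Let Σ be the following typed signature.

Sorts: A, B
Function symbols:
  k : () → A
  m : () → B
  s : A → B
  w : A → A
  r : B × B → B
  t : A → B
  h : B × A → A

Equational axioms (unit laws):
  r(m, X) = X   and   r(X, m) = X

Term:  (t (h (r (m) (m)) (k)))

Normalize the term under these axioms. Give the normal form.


1. (t (h (r (m) (m)) (k)))  →  (t (h (m) (k)))

normal form = (t (h (m) (k)))


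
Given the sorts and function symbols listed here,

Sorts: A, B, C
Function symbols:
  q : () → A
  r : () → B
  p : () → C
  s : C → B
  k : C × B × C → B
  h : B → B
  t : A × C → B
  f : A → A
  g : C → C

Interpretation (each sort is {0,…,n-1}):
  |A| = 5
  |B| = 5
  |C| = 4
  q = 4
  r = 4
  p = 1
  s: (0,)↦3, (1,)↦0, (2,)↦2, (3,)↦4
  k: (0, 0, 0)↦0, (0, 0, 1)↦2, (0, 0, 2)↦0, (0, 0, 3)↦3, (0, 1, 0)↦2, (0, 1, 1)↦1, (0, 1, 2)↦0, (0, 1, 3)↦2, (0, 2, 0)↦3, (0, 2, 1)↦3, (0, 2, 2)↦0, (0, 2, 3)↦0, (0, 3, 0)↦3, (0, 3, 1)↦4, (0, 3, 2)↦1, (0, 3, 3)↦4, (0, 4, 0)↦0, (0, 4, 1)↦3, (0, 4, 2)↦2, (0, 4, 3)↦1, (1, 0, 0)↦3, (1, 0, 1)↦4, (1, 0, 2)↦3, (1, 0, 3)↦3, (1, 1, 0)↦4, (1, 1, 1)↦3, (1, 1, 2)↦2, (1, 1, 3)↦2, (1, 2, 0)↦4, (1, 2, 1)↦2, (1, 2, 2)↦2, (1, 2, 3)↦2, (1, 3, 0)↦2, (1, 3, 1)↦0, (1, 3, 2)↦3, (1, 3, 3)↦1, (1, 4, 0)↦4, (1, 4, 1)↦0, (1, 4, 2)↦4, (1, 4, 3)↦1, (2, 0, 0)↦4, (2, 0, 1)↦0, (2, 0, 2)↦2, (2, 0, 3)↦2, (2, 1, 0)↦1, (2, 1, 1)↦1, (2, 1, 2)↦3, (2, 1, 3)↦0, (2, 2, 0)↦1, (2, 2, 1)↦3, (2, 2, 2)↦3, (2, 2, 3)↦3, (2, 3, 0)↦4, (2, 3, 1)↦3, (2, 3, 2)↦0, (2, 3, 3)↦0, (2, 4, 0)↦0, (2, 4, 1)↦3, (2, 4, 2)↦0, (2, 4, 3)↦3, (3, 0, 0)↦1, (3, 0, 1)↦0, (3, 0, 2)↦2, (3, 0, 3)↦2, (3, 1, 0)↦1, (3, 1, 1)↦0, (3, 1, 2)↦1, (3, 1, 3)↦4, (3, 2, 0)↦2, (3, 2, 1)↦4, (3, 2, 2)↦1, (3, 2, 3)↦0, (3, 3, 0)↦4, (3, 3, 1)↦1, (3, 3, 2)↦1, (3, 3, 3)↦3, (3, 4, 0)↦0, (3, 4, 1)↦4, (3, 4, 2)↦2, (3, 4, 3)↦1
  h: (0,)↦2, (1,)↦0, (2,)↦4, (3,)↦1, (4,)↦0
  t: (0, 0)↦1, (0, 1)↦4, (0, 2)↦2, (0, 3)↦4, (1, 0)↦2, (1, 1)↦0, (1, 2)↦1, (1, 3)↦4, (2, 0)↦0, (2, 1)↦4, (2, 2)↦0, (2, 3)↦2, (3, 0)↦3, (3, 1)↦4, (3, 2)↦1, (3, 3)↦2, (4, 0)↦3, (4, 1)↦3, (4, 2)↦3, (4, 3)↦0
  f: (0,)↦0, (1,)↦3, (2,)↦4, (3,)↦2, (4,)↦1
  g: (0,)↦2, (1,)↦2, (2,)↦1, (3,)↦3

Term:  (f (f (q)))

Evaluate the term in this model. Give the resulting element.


value = 3

  q = 4
  (f (q)) = f(4,) = 1
  (f (f (q))) = f(1,) = 3


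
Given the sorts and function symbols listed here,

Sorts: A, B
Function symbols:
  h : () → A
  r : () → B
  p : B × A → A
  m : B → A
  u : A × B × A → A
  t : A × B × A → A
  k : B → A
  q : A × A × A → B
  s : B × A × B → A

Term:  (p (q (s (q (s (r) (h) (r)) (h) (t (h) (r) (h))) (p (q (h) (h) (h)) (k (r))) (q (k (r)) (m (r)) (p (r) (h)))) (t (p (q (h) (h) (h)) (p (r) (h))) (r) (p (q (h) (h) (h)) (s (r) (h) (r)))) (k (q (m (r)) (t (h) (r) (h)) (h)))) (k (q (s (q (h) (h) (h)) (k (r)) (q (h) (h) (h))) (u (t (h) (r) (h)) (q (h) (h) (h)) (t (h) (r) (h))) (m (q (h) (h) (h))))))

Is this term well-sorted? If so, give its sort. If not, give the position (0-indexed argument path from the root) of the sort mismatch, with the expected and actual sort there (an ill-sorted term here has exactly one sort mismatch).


well-sorted; sort = A

          (r) : B
          (h) : A
          (r) : B
        (s (r) (h) (r)) : A
        (h) : A
          (h) : A
          (r) : B
          (h) : A
        (t (h) (r) (h)) : A
      (q (s (r) (h) (r)) (h) (t (h) (r) (h))) : B
          (h) : A
          (h) : A
          (h) : A
        (q (h) (h) (h)) : B
          (r) : B
        (k (r)) : A
      (p (q (h) (h) (h)) (k (r))) : A
          (r) : B
        (k (r)) : A
          (r) : B
        (m (r)) : A
          (r) : B
          (h) : A
        (p (r) (h)) : A
      (q (k (r)) (m (r)) (p (r) (h))) : B
    (s (q (s (r) (h) (r)) (h) (t (h) (r) (h))) (p (q (h) (h) (h)) (k (r))) (q (k (r)) (m (r)) (p (r) (h)))) : A
          (h) : A
          (h) : A
          (h) : A
        (q (h) (h) (h)) : B
          (r) : B
          (h) : A
        (p (r) (h)) : A
      (p (q (h) (h) (h)) (p (r) (h))) : A
      (r) : B
          (h) : A
          (h) : A
          (h) : A
        (q (h) (h) (h)) : B
          (r) : B
          (h) : A
          (r) : B
        (s (r) (h) (r)) : A
      (p (q (h) (h) (h)) (s (r) (h) (r))) : A
    (t (p (q (h) (h) (h)) (p (r) (h))) (r) (p (q (h) (h) (h)) (s (r) (h) (r)))) : A
          (r) : B
        (m (r)) : A
          (h) : A
          (r) : B
          (h) : A
        (t (h) (r) (h)) : A
        (h) : A
      (q (m (r)) (t (h) (r) (h)) (h)) : B
    (k (q (m (r)) (t (h) (r) (h)) (h))) : A
  (q (s (q (s (r) (h) (r)) (h) (t (h) (r) (h))) (p (q (h) (h) (h)) (k (r))) (q (k (r)) (m (r)) (p (r) (h)))) (t (p (q (h) (h) (h)) (p (r) (h))) (r) (p (q (h) (h) (h)) (s (r) (h) (r)))) (k (q (m (r)) (t (h) (r) (h)) (h)))) : B
          (h) : A
          (h) : A
          (h) : A
        (q (h) (h) (h)) : B
          (r) : B
        (k (r)) : A
          (h) : A
          (h) : A
          (h) : A
        (q (h) (h) (h)) : B
      (s (q (h) (h) (h)) (k (r)) (q (h) (h) (h))) : A
          (h) : A
          (r) : B
          (h) : A
        (t (h) (r) (h)) : A
          (h) : A
          (h) : A
          (h) : A
        (q (h) (h) (h)) : B
          (h) : A
          (r) : B
          (h) : A
        (t (h) (r) (h)) : A
      (u (t (h) (r) (h)) (q (h) (h) (h)) (t (h) (r) (h))) : A
          (h) : A
          (h) : A
          (h) : A
        (q (h) (h) (h)) : B
      (m (q (h) (h) (h))) : A
    (q (s (q (h) (h) (h)) (k (r)) (q (h) (h) (h))) (u (t (h) (r) (h)) (q (h) (h) (h)) (t (h) (r) (h))) (m (q (h) (h) (h)))) : B
  (k (q (s (q (h) (h) (h)) (k (r)) (q (h) (h) (h))) (u (t (h) (r) (h)) (q (h) (h) (h)) (t (h) (r) (h))) (m (q (h) (h) (h))))) : A
(p (q (s (q (s (r) (h) (r)) (h) (t (h) (r) (h))) (p (q (h) (h) (h)) (k (r))) (q (k (r)) (m (r)) (p (r) (h)))) (t (p (q (h) (h) (h)) (p (r) (h))) (r) (p (q (h) (h) (h)) (s (r) (h) (r)))) (k (q (m (r)) (t (h) (r) (h)) (h)))) (k (q (s (q (h) (h) (h)) (k (r)) (q (h) (h) (h))) (u (t (h) (r) (h)) (q (h) (h) (h)) (t (h) (r) (h))) (m (q (h) (h) (h)))))) : A


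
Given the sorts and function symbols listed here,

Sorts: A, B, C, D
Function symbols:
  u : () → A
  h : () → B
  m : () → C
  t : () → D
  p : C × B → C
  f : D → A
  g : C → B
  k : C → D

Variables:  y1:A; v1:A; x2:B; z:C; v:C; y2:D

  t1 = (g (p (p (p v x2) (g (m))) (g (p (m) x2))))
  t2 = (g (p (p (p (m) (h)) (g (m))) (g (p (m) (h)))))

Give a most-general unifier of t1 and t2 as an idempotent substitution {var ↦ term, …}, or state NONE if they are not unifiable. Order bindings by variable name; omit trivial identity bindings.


{v ↦ (m), x2 ↦ (h)}


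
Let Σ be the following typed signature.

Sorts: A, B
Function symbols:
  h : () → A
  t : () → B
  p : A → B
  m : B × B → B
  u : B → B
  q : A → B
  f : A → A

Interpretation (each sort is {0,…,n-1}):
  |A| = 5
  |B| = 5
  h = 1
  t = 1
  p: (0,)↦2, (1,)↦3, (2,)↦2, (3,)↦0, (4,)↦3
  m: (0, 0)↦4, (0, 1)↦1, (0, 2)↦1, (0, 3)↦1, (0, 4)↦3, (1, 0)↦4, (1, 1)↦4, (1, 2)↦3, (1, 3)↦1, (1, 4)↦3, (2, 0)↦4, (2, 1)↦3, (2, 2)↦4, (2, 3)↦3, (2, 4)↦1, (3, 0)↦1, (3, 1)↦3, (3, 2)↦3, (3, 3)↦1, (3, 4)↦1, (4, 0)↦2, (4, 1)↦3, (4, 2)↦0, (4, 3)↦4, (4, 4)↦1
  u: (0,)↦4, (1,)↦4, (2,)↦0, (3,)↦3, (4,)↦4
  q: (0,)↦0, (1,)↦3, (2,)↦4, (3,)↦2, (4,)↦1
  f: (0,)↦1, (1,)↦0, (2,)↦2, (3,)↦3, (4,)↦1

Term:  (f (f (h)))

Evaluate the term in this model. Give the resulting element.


value = 1

  h = 1
  (f (h)) = f(1,) = 0
  (f (f (h))) = f(0,) = 1


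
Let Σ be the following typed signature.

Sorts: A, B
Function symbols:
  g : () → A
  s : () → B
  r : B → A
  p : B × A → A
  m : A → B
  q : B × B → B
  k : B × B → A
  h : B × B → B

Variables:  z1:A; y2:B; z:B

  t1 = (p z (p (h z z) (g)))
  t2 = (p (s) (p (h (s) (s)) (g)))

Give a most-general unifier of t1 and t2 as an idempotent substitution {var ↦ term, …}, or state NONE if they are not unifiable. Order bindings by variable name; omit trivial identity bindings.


{z ↦ (s)}


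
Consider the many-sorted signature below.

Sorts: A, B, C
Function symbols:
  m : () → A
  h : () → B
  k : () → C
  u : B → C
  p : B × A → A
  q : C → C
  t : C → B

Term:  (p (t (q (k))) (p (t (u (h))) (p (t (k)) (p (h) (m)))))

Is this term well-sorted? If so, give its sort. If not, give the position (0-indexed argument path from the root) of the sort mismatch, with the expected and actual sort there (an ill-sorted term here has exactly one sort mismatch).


well-sorted; sort = A

      (k) : C
    (q (k)) : C
  (t (q (k))) : B
        (h) : B
      (u (h)) : C
    (t (u (h))) : B
        (k) : C
      (t (k)) : B
        (h) : B
        (m) : A
      (p (h) (m)) : A
    (p (t (k)) (p (h) (m))) : A
  (p (t (u (h))) (p (t (k)) (p (h) (m)))) : A
(p (t (q (k))) (p (t (u (h))) (p (t (k)) (p (h) (m))))) : A


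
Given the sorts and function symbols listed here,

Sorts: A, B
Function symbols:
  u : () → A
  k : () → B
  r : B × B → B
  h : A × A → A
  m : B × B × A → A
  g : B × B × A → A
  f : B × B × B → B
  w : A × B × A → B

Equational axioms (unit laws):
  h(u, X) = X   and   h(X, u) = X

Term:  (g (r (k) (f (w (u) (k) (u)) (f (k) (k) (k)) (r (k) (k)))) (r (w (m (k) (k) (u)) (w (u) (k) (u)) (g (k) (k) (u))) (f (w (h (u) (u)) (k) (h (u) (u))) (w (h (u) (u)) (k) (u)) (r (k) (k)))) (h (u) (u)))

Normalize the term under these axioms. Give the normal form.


1. (g (r (k) (f (w (u) (k) (u)) (f (k) (k) (k)) (r (k) (k)))) (r (w (m (k) (k) (u)) (w (u) (k) (u)) (g (k) (k) (u))) (f (w (h (u) (u)) (k) (h (u) (u))) (w (h (u) (u)) (k) (u)) (r (k) (k)))) (h (u) (u)))  →  (g (r (k) (f (w (u) (k) (u)) (f (k) (k) (k)) (r (k) (k)))) (r (w (m (k) (k) (u)) (w (u) (k) (u)) (g (k) (k) (u))) (f (w (u) (k) (h (u) (u))) (w (h (u) (u)) (k) (u)) (r (k) (k)))) (h (u) (u)))
2. (g (r (k) (f (w (u) (k) (u)) (f (k) (k) (k)) (r (k) (k)))) (r (w (m (k) (k) (u)) (w (u) (k) (u)) (g (k) (k) (u))) (f (w (u) (k) (h (u) (u))) (w (h (u) (u)) (k) (u)) (r (k) (k)))) (h (u) (u)))  →  (g (r (k) (f (w (u) (k) (u)) (f (k) (k) (k)) (r (k) (k)))) (r (w (m (k) (k) (u)) (w (u) (k) (u)) (g (k) (k) (u))) (f (w (u) (k) (u)) (w (h (u) (u)) (k) (u)) (r (k) (k)))) (h (u) (u)))
3. (g (r (k) (f (w (u) (k) (u)) (f (k) (k) (k)) (r (k) (k)))) (r (w (m (k) (k) (u)) (w (u) (k) (u)) (g (k) (k) (u))) (f (w (u) (k) (u)) (w (h (u) (u)) (k) (u)) (r (k) (k)))) (h (u) (u)))  →  (g (r (k) (f (w (u) (k) (u)) (f (k) (k) (k)) (r (k) (k)))) (r (w (m (k) (k) (u)) (w (u) (k) (u)) (g (k) (k) (u))) (f (w (u) (k) (u)) (w (u) (k) (u)) (r (k) (k)))) (h (u) (u)))
4. (g (r (k) (f (w (u) (k) (u)) (f (k) (k) (k)) (r (k) (k)))) (r (w (m (k) (k) (u)) (w (u) (k) (u)) (g (k) (k) (u))) (f (w (u) (k) (u)) (w (u) (k) (u)) (r (k) (k)))) (h (u) (u)))  →  (g (r (k) (f (w (u) (k) (u)) (f (k) (k) (k)) (r (k) (k)))) (r (w (m (k) (k) (u)) (w (u) (k) (u)) (g (k) (k) (u))) (f (w (u) (k) (u)) (w (u) (k) (u)) (r (k) (k)))) (u))

normal form = (g (r (k) (f (w (u) (k) (u)) (f (k) (k) (k)) (r (k) (k)))) (r (w (m (k) (k) (u)) (w (u) (k) (u)) (g (k) (k) (u))) (f (w (u) (k) (u)) (w (u) (k) (u)) (r (k) (k)))) (u))


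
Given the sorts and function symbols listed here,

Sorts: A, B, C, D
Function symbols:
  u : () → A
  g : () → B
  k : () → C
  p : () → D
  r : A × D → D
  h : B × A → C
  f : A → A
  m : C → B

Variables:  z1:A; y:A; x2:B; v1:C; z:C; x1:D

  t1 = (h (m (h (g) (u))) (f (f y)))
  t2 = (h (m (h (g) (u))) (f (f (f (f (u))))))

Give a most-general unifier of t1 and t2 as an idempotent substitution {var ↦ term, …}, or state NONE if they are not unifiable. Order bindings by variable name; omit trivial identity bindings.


{y ↦ (f (f (u)))}


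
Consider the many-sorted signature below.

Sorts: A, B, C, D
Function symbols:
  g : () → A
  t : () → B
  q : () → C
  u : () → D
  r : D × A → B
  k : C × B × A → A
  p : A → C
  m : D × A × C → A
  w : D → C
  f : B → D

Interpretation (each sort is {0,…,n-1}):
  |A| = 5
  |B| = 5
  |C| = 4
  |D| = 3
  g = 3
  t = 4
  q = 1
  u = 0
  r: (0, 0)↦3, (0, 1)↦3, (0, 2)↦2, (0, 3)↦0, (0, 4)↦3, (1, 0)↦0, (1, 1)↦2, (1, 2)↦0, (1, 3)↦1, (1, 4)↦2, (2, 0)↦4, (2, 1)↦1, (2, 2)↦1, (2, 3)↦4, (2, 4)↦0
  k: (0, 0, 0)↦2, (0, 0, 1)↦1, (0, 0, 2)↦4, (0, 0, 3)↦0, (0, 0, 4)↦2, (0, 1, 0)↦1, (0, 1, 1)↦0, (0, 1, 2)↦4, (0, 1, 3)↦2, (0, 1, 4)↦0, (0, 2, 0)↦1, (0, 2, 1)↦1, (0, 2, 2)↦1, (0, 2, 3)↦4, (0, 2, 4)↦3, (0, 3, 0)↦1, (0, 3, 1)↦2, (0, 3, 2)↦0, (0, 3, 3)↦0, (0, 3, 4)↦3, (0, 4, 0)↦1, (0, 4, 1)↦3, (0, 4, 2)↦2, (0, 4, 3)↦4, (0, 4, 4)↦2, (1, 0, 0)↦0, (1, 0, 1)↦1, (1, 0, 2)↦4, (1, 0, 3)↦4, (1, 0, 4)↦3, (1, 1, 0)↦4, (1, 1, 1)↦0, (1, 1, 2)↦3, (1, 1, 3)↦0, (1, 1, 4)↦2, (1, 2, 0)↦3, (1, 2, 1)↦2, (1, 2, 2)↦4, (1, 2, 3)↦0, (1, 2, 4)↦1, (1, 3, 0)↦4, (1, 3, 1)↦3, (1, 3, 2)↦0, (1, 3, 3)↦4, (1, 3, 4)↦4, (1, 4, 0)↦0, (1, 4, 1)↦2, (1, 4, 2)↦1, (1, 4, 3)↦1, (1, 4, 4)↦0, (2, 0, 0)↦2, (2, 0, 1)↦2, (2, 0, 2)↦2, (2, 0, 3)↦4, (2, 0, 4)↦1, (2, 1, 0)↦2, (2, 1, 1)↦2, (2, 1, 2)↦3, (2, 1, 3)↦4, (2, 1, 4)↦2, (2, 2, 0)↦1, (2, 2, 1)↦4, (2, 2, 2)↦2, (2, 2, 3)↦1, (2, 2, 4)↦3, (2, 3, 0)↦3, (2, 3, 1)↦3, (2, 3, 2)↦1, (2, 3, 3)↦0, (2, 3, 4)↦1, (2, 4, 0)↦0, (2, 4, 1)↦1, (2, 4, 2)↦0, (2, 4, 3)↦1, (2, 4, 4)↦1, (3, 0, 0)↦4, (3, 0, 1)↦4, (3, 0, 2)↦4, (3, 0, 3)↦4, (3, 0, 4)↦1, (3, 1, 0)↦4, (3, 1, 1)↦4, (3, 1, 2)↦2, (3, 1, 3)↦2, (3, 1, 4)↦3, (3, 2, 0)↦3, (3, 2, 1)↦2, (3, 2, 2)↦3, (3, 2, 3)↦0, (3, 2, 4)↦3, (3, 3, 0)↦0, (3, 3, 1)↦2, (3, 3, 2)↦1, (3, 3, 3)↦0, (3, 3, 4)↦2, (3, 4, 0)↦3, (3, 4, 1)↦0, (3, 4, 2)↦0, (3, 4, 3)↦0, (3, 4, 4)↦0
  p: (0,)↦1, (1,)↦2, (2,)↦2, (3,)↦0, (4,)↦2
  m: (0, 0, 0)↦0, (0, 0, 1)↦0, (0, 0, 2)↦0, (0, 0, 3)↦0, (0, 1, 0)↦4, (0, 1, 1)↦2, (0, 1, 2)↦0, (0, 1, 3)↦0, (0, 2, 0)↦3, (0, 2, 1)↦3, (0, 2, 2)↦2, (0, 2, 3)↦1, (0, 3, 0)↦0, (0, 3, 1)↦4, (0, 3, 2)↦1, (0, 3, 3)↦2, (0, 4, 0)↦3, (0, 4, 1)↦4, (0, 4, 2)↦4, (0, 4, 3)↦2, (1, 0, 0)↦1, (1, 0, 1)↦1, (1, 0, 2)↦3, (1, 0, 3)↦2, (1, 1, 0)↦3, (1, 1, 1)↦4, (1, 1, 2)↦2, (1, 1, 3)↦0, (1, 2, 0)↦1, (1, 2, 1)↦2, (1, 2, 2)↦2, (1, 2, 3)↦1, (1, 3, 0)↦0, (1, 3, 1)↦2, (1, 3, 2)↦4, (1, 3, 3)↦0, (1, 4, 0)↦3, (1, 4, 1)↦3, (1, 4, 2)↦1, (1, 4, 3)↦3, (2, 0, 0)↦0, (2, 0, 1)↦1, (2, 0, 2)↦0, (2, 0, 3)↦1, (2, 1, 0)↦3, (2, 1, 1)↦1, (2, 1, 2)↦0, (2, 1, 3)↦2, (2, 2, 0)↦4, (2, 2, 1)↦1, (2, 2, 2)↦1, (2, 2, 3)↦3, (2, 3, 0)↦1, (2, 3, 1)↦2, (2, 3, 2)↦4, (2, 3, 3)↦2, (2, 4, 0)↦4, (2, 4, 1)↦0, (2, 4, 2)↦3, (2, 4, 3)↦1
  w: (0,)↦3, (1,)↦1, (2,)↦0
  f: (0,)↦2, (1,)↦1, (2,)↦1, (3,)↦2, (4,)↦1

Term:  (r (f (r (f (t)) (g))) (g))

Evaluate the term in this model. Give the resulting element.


  t = 4
  (f (t)) = f(4,) = 1
  g = 3
  (r (f (t)) (g)) = r(1, 3) = 1
  (f (r (f (t)) (g))) = f(1,) = 1
  g = 3
  (r (f (r (f (t)) (g))) (g)) = r(1, 3) = 1

value = 1


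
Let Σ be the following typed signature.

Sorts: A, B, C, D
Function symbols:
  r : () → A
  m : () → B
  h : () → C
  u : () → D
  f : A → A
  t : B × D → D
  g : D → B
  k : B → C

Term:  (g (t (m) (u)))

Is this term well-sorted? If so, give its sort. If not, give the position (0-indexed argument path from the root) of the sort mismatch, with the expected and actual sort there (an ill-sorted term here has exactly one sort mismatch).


    (m) : B
    (u) : D
  (t (m) (u)) : D
(g (t (m) (u))) : B

well-sorted; sort = B


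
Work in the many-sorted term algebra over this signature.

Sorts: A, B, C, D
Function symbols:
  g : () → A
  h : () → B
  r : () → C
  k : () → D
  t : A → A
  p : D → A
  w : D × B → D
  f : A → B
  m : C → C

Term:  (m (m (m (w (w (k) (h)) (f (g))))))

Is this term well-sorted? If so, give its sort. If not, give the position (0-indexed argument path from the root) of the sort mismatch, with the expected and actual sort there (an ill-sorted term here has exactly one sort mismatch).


ill-sorted at position [0, 0, 0]: expected C, got D

          (k) : D
          (h) : B
        (w (k) (h)) : D
          (g) : A
        (f (g)) : B
      (w (w (k) (h)) (f (g))) : D
    (m (w (w (k) (h)) (f (g)))) : ✗ arg 0 at [0, 0, 0] has sort D, expected C


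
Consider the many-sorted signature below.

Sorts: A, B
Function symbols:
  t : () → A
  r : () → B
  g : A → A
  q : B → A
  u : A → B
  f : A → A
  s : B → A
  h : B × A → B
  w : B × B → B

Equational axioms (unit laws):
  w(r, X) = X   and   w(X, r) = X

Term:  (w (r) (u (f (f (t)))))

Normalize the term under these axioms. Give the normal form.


normal form = (u (f (f (t))))

1. (w (r) (u (f (f (t)))))  →  (u (f (f (t))))


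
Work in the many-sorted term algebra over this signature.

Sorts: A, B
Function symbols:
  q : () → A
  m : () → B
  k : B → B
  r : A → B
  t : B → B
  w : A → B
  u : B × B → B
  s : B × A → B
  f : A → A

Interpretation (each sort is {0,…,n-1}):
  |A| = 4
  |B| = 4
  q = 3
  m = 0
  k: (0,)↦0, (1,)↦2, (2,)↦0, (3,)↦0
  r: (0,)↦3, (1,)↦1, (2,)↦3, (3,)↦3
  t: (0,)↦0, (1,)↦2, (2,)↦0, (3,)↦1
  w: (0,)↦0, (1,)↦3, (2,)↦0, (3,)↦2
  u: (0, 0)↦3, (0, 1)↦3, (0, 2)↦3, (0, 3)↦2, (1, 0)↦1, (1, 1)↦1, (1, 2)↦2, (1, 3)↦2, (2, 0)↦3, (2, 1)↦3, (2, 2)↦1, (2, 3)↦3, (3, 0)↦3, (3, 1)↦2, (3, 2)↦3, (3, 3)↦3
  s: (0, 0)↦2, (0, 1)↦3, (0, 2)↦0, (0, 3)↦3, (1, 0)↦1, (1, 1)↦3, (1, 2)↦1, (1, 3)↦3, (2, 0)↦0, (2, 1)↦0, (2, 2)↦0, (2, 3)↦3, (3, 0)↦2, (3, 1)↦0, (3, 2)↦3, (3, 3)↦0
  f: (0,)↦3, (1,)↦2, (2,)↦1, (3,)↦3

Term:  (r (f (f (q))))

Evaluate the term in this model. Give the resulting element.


value = 3

  q = 3
  (f (q)) = f(3,) = 3
  (f (f (q))) = f(3,) = 3
  (r (f (f (q)))) = r(3,) = 3


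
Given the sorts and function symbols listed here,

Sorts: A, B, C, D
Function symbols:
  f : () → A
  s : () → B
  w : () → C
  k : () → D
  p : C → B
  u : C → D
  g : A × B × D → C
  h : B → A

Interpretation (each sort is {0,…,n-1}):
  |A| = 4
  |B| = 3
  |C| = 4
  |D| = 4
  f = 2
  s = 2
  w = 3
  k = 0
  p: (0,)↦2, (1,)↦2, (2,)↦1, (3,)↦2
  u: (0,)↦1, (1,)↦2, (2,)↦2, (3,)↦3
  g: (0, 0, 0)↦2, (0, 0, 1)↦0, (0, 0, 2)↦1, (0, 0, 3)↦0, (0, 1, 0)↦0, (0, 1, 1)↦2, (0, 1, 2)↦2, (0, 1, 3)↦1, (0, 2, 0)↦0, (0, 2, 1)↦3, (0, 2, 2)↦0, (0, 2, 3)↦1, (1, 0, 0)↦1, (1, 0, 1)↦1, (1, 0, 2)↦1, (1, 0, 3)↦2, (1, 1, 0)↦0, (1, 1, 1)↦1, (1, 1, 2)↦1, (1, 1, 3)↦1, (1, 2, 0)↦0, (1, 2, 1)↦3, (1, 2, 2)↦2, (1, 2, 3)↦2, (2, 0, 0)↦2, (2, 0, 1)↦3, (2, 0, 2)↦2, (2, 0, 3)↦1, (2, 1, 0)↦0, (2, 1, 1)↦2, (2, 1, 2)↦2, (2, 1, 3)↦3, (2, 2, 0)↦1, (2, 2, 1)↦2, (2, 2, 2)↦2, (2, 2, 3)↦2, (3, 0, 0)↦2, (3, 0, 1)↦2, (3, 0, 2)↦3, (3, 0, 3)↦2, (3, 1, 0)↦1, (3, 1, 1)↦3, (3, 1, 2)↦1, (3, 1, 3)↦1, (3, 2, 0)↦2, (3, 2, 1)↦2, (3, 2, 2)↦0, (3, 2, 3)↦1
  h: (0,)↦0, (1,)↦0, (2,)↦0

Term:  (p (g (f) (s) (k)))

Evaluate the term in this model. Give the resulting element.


  f = 2
  s = 2
  k = 0
  (g (f) (s) (k)) = g(2, 2, 0) = 1
  (p (g (f) (s) (k))) = p(1,) = 2

value = 2


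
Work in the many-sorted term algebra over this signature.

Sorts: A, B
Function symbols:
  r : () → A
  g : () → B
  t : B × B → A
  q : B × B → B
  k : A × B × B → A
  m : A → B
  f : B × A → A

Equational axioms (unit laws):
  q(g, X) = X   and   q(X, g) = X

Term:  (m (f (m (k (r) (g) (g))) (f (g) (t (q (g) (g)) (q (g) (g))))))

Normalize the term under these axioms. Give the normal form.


normal form = (m (f (m (k (r) (g) (g))) (f (g) (t (g) (g)))))

1. (m (f (m (k (r) (g) (g))) (f (g) (t (q (g) (g)) (q (g) (g))))))  →  (m (f (m (k (r) (g) (g))) (f (g) (t (g) (q (g) (g))))))
2. (m (f (m (k (r) (g) (g))) (f (g) (t (g) (q (g) (g))))))  →  (m (f (m (k (r) (g) (g))) (f (g) (t (g) (g)))))


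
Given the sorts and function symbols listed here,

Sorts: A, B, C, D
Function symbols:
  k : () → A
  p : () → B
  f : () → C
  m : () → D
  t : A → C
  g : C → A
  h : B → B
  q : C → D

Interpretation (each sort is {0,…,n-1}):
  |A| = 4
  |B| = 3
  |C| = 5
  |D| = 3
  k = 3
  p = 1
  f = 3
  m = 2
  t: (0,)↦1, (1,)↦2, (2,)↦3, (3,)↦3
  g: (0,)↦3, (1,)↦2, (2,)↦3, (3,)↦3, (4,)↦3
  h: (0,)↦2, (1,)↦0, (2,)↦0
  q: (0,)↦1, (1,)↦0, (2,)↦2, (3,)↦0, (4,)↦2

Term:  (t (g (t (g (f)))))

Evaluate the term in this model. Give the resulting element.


value = 3

  f = 3
  (g (f)) = g(3,) = 3
  (t (g (f))) = t(3,) = 3
  (g (t (g (f)))) = g(3,) = 3
  (t (g (t (g (f))))) = t(3,) = 3


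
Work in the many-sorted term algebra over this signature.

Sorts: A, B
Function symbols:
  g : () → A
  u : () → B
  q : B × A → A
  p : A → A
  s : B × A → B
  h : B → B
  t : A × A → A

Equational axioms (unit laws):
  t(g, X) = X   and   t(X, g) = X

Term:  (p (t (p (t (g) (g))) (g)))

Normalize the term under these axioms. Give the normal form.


1. (p (t (p (t (g) (g))) (g)))  →  (p (p (t (g) (g))))
2. (p (p (t (g) (g))))  →  (p (p (g)))

normal form = (p (p (g)))


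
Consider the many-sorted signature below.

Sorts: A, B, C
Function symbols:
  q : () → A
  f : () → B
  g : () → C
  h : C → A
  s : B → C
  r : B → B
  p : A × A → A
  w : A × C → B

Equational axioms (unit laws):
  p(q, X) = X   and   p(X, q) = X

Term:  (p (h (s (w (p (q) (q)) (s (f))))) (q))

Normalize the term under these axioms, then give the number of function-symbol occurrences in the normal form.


1. (p (h (s (w (p (q) (q)) (s (f))))) (q))  →  (h (s (w (p (q) (q)) (s (f)))))
2. (h (s (w (p (q) (q)) (s (f)))))  →  (h (s (w (q) (s (f)))))
normal form: (h (s (w (q) (s (f)))))

size = 6


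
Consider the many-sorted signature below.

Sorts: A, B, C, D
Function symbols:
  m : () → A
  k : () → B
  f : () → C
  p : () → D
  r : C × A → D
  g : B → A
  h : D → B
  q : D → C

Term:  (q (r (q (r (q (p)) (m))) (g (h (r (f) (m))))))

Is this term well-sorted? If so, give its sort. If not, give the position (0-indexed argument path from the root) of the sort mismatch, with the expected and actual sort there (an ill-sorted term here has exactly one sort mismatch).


          (p) : D
        (q (p)) : C
        (m) : A
      (r (q (p)) (m)) : D
    (q (r (q (p)) (m))) : C
          (f) : C
          (m) : A
        (r (f) (m)) : D
      (h (r (f) (m))) : B
    (g (h (r (f) (m)))) : A
  (r (q (r (q (p)) (m))) (g (h (r (f) (m))))) : D
(q (r (q (r (q (p)) (m))) (g (h (r (f) (m)))))) : C

well-sorted; sort = C


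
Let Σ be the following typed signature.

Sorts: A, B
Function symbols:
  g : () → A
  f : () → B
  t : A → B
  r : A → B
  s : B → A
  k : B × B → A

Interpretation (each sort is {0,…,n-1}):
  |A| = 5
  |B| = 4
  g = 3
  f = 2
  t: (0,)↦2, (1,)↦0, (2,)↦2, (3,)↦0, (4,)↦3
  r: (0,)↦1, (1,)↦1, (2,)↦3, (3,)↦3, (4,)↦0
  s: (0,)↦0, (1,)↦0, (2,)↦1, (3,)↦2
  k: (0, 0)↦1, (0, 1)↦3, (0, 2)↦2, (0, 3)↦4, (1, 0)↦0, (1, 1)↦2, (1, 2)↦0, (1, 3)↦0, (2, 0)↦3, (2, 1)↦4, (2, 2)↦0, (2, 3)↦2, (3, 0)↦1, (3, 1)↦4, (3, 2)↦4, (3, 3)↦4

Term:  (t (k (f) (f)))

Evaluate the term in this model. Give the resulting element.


  f = 2
  f = 2
  (k (f) (f)) = k(2, 2) = 0
  (t (k (f) (f))) = t(0,) = 2

value = 2
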